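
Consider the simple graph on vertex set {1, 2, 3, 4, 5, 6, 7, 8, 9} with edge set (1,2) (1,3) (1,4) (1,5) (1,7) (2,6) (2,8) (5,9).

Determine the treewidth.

1

A width-1 tree decomposition is:
Bags: B1 = {1, 2}  B2 = {1, 5}  B3 = {5, 9}  B4 = {1, 3}  B5 = {2, 6}  B6 = {2, 8}  B7 = {1, 4}  B8 = {1, 7}
Tree: B1–B2, B2–B3, B1–B4, B1–B5, B5–B6, B2–B7, B4–B8
Every bag has size at most 2, so the width is 2 − 1 = 1 and tw(G) ≤ 1. G has an edge, so its treewidth is at least 1. The upper and lower bounds meet at 1, so that is the treewidth.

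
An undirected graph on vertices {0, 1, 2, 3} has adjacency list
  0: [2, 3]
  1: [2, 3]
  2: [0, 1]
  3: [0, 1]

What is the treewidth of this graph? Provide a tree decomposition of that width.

Treewidth 2.
One such decomposition:
Bags: B1 = {1, 2, 3}  B2 = {0, 2, 3}
Tree: B1–B2

Every bag has size at most 3, so the width is 3 − 1 = 2 and tw(G) ≤ 2. The edges 2–1–3–0–2 form a cycle, so G is not a tree and its treewidth is at least 2. Hence tw(G) = 2 exactly.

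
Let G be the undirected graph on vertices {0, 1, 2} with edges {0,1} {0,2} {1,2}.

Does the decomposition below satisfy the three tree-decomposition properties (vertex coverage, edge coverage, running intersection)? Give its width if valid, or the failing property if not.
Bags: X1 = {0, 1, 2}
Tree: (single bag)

Yes; width 2.

Vertex coverage: the bags together contain {0, 1, 2}, the full vertex set. Edge coverage: each edge of G has both endpoints in at least one bag. Running intersection: for every vertex, the bags containing it form a connected subtree. All three properties hold, so this is a valid tree decomposition of width max|bag| − 1 = 2, and hence tw(G) ≤ 2.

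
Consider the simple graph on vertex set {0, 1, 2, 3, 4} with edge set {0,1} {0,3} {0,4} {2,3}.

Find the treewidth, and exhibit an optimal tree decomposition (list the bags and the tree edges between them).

The largest bag has 2 vertices, giving width 1; this decomposition certifies tw(G) ≤ 1. Since G has at least one edge (e.g. 4–0), it is not an edgeless graph, so tw(G) ≥ 1. The upper and lower bounds meet at 1, so that is the treewidth.

Treewidth 1.
Bags: B1 = {0, 4}  B2 = {0, 3}  B3 = {0, 1}  B4 = {2, 3}
Tree: B1–B2, B1–B3, B2–B4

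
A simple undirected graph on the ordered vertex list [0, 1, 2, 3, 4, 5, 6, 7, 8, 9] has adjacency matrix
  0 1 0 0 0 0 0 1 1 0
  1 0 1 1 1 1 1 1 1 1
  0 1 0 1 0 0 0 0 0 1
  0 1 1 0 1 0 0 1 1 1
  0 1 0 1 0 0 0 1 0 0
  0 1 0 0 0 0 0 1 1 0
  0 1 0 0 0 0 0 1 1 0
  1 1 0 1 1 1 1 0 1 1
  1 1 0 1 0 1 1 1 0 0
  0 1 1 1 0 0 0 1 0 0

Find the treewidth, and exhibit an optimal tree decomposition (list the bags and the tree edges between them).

The largest bag has 4 vertices, giving width 3; this decomposition certifies tw(G) ≤ 3. For the lower bound, the 4 vertices {1, 2, 3, 9} are pairwise adjacent, and any tree decomposition puts a clique entirely inside one bag — forcing width ≥ 3. The upper and lower bounds meet at 3, so that is the treewidth.

Treewidth 3.
Bags: B1 = {1, 3, 7, 8}  B2 = {1, 3, 7, 9}  B3 = {1, 6, 7, 8}  B4 = {1, 5, 7, 8}  B5 = {1, 3, 4, 7}  B6 = {0, 1, 7, 8}  B7 = {1, 2, 3, 9}
Tree: B1–B2, B1–B3, B1–B4, B1–B5, B1–B6, B2–B7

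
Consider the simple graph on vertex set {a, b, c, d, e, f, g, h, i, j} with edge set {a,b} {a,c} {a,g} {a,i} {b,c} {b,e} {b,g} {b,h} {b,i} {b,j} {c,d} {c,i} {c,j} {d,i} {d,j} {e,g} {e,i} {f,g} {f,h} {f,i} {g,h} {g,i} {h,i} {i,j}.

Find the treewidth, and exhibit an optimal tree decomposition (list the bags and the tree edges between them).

Treewidth 3.
One such decomposition:
Bags: B1 = {a, b, c, i}  B2 = {a, b, g, i}  B3 = {b, e, g, i}  B4 = {b, c, i, j}  B5 = {b, g, h, i}  B6 = {f, g, h, i}  B7 = {c, d, i, j}
Tree: B1–B2, B2–B3, B1–B4, B3–B5, B5–B6, B4–B7

The largest bag has 4 vertices, giving width 3; this decomposition certifies tw(G) ≤ 3. For the lower bound, the 4 vertices {c, d, i, j} are pairwise adjacent, and any tree decomposition puts a clique entirely inside one bag — forcing width ≥ 3. Combining the bounds, tw(G) = 3.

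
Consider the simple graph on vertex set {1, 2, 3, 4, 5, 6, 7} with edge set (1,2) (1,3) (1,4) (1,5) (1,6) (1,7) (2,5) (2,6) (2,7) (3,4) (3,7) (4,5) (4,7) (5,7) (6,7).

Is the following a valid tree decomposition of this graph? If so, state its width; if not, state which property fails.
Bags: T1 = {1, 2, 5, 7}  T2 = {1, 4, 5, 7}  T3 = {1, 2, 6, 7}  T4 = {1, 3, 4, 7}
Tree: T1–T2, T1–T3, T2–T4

Every vertex of G appears in some bag (union = {1, 2, 3, 4, 5, 6, 7}); every edge is covered by a bag; and for each vertex v the set of bags containing v is connected in the bag tree. The decomposition is therefore valid. The largest bag has 4 vertices, so the width is 3.

Yes; width 3.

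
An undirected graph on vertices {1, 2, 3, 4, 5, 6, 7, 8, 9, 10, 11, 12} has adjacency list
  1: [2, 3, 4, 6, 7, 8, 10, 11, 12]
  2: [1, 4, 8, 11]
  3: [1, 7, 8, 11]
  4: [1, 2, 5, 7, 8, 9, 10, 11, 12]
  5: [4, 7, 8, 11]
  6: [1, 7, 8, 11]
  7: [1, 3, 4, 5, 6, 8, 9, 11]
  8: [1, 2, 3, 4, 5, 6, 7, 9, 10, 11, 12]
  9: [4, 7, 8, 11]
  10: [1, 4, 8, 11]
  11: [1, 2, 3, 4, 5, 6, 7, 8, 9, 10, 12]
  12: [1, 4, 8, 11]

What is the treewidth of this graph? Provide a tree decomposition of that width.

The largest bag has 5 vertices, giving width 4; this decomposition certifies tw(G) ≤ 4. For the lower bound, the 5 vertices {1, 3, 7, 8, 11} are pairwise adjacent, and any tree decomposition puts a clique entirely inside one bag — forcing width ≥ 4. The upper and lower bounds meet at 4, so that is the treewidth.

Treewidth 4.
One optimal decomposition is:
Bags: B1 = {1, 4, 7, 8, 11}  B2 = {1, 4, 8, 10, 11}  B3 = {1, 2, 4, 8, 11}  B4 = {1, 6, 7, 8, 11}  B5 = {1, 4, 8, 11, 12}  B6 = {1, 3, 7, 8, 11}  B7 = {4, 5, 7, 8, 11}  B8 = {4, 7, 8, 9, 11}
Tree: B1–B2, B1–B3, B1–B4, B3–B5, B4–B6, B1–B7, B7–B8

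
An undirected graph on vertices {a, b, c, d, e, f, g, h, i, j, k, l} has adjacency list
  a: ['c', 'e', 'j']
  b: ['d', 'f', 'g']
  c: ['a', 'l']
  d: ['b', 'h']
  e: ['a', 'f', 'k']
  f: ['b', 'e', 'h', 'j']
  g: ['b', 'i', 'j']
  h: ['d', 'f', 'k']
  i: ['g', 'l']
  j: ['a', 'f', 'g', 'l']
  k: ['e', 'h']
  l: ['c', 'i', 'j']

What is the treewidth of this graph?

A width-3 tree decomposition is:
Bags: B1 = {a, c, i, l}  B2 = {a, i, j, l}  B3 = {a, g, i, j}  B4 = {a, e, g, j}  B5 = {e, f, g, j}  B6 = {b, e, f, g}  B7 = {b, e, f, k}  B8 = {b, f, h, k}  B9 = {b, d, h, k}
Tree: B1–B2, B2–B3, B3–B4, B4–B5, B5–B6, B6–B7, B7–B8, B8–B9
Every bag has size at most 4, so the width is 4 − 1 = 3 and tw(G) ≤ 3. For the lower bound: the 4 vertex sets {c,i,l}, {a}, {j}, {b,e,f,g} are disjoint, each induces a connected subgraph, and every pair is joined by at least one edge of G. Contracting each set to a single vertex therefore yields K_{4} as a minor, and since treewidth is minor-monotone, tw(G) ≥ tw(K_{4}) = 3. Combining the bounds, tw(G) = 3.

3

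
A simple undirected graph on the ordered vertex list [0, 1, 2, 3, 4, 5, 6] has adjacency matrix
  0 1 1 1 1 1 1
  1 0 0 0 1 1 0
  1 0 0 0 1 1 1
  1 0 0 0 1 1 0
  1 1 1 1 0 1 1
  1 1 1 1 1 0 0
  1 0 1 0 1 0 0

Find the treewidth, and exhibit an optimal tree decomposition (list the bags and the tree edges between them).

Every bag has size at most 4, so the width is 4 − 1 = 3 and tw(G) ≤ 3. For the lower bound, the 4 vertices {0, 1, 4, 5} are pairwise adjacent, and any tree decomposition puts a clique entirely inside one bag — forcing width ≥ 3. The upper and lower bounds meet at 3, so that is the treewidth.

Treewidth 3.
One such decomposition:
Bags: B1 = {0, 2, 4, 5}  B2 = {0, 2, 4, 6}  B3 = {0, 3, 4, 5}  B4 = {0, 1, 4, 5}
Tree: B1–B2, B1–B3, B3–B4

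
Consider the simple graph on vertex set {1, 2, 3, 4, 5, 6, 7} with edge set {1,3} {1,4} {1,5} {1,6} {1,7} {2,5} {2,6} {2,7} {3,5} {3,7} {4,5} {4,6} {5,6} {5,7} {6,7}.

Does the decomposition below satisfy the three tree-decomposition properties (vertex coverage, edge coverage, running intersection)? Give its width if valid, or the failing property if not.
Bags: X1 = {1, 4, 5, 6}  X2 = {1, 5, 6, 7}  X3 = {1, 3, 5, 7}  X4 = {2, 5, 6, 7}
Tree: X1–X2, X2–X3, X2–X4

Yes; width 3.

Every vertex of G appears in some bag (union = {1, 2, 3, 4, 5, 6, 7}); every edge is covered by a bag; and for each vertex v the set of bags containing v is connected in the bag tree. The decomposition is therefore valid. The largest bag has 4 vertices, so the width is 3.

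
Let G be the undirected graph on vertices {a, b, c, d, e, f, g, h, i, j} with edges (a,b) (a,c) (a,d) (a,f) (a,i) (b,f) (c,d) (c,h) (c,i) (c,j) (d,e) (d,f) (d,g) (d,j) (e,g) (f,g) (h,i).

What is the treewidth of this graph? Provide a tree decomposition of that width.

The largest bag has 3 vertices, giving width 2; this decomposition certifies tw(G) ≤ 2. For the lower bound, the 3 vertices {c, d, j} are pairwise adjacent, and any tree decomposition puts a clique entirely inside one bag — forcing width ≥ 2. Hence tw(G) = 2 exactly.

Treewidth 2.
Bags: B1 = {a, d, f}  B2 = {a, b, f}  B3 = {a, c, d}  B4 = {d, f, g}  B5 = {c, d, j}  B6 = {a, c, i}  B7 = {d, e, g}  B8 = {c, h, i}
Tree: B1–B2, B1–B3, B1–B4, B3–B5, B3–B6, B4–B7, B6–B8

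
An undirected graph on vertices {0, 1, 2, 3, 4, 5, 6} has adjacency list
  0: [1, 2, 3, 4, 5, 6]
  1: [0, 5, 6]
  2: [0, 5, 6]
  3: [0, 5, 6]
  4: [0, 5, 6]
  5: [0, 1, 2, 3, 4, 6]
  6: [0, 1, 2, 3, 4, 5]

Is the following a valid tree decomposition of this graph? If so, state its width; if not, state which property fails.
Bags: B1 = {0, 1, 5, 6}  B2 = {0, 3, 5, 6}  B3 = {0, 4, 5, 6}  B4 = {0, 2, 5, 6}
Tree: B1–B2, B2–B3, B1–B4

Yes; width 3.

Every vertex of G appears in some bag (union = {0, 1, 2, 3, 4, 5, 6}); every edge is covered by a bag; and for each vertex v the set of bags containing v is connected in the bag tree. The decomposition is therefore valid. The largest bag has 4 vertices, so the width is 3.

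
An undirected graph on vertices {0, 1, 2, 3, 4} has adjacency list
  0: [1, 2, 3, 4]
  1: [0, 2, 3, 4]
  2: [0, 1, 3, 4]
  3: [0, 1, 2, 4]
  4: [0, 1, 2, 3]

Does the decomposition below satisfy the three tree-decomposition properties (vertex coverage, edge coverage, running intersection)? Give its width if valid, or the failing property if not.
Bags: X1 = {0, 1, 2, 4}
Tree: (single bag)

No — vertex 3 appears in no bag.

A tree decomposition must satisfy three properties: every vertex lies in some bag; for every edge, both endpoints lie together in some bag; and for every vertex, the bags containing it form a connected subtree. Here vertex 3 appears in no bag, so the decomposition is invalid.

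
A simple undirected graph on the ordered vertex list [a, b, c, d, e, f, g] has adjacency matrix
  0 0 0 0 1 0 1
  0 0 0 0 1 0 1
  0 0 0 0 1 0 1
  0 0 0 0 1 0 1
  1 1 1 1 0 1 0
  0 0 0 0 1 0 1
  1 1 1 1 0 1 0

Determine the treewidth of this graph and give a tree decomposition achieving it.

Treewidth 2.
One such decomposition:
Bags: B1 = {b, e, g}  B2 = {c, e, g}  B3 = {a, e, g}  B4 = {d, e, g}  B5 = {e, f, g}
Tree: B1–B2, B2–B3, B3–B4, B4–B5

Every bag has size at most 3, so the width is 3 − 1 = 2 and tw(G) ≤ 2. For the lower bound, G contains the cycle g–b–e–c–g, so G is not a forest; only forests have treewidth ≤ 1, hence tw(G) ≥ 2. The upper and lower bounds meet at 2, so that is the treewidth.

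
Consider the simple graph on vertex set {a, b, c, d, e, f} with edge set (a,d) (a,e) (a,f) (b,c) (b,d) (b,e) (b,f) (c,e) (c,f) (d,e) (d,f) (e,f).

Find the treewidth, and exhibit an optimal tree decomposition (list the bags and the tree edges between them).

Treewidth 3.
One optimal decomposition is:
Bags: B1 = {a, d, e, f}  B2 = {b, d, e, f}  B3 = {b, c, e, f}
Tree: B1–B2, B2–B3

Every bag has size at most 4, so the width is 4 − 1 = 3 and tw(G) ≤ 3. On the other hand G contains the 4-clique {a, d, e, f}. A clique must lie in a single bag of any decomposition, so no decomposition can have width below 3. Combining the bounds, tw(G) = 3.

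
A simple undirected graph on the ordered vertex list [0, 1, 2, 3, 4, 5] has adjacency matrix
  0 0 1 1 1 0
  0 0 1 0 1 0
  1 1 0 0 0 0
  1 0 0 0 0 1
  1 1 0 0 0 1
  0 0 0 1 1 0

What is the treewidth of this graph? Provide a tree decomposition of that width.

Every bag has size at most 3, so the width is 3 − 1 = 2 and tw(G) ≤ 2. For the lower bound, G contains the cycle 3–5–4–0–3, so G is not a forest; only forests have treewidth ≤ 1, hence tw(G) ≥ 2. Therefore the treewidth is 2.

Treewidth 2.
One optimal decomposition is:
Bags: B1 = {0, 3, 5}  B2 = {0, 4, 5}  B3 = {0, 2, 4}  B4 = {1, 2, 4}
Tree: B1–B2, B2–B3, B3–B4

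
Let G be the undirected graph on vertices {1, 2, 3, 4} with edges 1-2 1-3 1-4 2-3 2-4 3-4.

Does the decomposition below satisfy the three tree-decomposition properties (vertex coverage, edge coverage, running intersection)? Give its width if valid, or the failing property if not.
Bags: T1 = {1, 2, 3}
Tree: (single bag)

A tree decomposition must satisfy three properties: every vertex lies in some bag; for every edge, both endpoints lie together in some bag; and for every vertex, the bags containing it form a connected subtree. Here vertex 4 appears in no bag, so the decomposition is invalid.

No — vertex 4 appears in no bag.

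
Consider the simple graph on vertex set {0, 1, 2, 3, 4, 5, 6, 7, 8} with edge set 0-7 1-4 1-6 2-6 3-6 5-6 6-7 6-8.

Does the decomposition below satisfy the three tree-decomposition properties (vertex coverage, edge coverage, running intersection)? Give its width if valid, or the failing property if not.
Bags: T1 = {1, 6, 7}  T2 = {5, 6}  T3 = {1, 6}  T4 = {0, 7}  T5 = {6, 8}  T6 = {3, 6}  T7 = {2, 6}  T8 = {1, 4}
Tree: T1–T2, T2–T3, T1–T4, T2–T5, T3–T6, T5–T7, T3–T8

No — bags containing vertex 1 are not connected in the tree.

A tree decomposition must satisfy three properties: every vertex lies in some bag; for every edge, both endpoints lie together in some bag; and for every vertex, the bags containing it form a connected subtree. Here bags containing vertex 1 are not connected in the tree, so the decomposition is invalid.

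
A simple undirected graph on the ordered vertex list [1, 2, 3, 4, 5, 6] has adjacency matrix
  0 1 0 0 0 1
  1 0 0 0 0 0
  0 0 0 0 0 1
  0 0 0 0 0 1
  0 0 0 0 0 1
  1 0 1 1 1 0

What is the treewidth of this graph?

A width-1 tree decomposition is:
Bags: B1 = {4, 6}  B2 = {5, 6}  B3 = {3, 6}  B4 = {1, 6}  B5 = {1, 2}
Tree: B1–B2, B1–B3, B2–B4, B4–B5
Every bag has size at most 2, so the width is 2 − 1 = 1 and tw(G) ≤ 1. Any graph with an edge has treewidth ≥ 1, and G has the edge 6–4. Hence tw(G) = 1 exactly.

1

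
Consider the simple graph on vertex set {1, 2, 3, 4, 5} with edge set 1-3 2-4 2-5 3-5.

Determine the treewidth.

A width-1 tree decomposition is:
Bags: B1 = {1, 3}  B2 = {3, 5}  B3 = {2, 5}  B4 = {2, 4}
Tree: B1–B2, B2–B3, B3–B4
The largest bag has 2 vertices, giving width 1; this decomposition certifies tw(G) ≤ 1. G has an edge, so its treewidth is at least 1. Combining the bounds, tw(G) = 1.

1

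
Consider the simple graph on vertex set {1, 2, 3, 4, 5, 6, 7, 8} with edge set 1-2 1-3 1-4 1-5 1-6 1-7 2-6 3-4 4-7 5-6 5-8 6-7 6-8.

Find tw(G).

A width-2 tree decomposition is:
Bags: B1 = {1, 2, 6}  B2 = {1, 6, 7}  B3 = {1, 4, 7}  B4 = {1, 5, 6}  B5 = {5, 6, 8}  B6 = {1, 3, 4}
Tree: B1–B2, B2–B3, B1–B4, B4–B5, B3–B6
The largest bag has 3 vertices, giving width 2; this decomposition certifies tw(G) ≤ 2. Conversely, {5, 6, 8} is a clique of size 3, and the vertices of any clique must share a bag in every tree decomposition; so some bag has ≥ 3 vertices and tw(G) ≥ 2. Hence tw(G) = 2 exactly.

2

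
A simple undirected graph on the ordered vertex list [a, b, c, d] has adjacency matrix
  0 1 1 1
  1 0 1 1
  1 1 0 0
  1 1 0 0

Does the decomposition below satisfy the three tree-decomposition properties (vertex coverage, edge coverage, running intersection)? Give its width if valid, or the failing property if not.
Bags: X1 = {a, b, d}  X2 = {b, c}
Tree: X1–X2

A tree decomposition must satisfy three properties: every vertex lies in some bag; for every edge, both endpoints lie together in some bag; and for every vertex, the bags containing it form a connected subtree. Here edge (a,c) lies in no bag, so the decomposition is invalid.

No — edge (a,c) lies in no bag.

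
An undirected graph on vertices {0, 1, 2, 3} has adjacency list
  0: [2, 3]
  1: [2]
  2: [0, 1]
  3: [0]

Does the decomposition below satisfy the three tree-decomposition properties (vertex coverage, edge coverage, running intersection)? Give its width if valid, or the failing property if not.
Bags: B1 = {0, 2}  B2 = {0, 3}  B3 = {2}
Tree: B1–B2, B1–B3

A tree decomposition must satisfy three properties: every vertex lies in some bag; for every edge, both endpoints lie together in some bag; and for every vertex, the bags containing it form a connected subtree. Here vertex 1 appears in no bag, so the decomposition is invalid.

No — vertex 1 appears in no bag.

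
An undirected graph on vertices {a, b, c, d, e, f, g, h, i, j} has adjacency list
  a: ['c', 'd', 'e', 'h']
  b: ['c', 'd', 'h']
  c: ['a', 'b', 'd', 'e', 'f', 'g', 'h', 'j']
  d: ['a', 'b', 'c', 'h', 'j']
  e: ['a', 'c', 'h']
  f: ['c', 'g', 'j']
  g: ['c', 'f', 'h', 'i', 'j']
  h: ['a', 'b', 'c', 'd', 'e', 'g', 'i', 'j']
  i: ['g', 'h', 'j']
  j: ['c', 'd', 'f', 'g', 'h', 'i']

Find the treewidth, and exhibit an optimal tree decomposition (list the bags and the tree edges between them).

Treewidth 3.
Bags: B1 = {g, h, i, j}  B2 = {c, g, h, j}  B3 = {c, d, h, j}  B4 = {a, c, d, h}  B5 = {b, c, d, h}  B6 = {a, c, e, h}  B7 = {c, f, g, j}
Tree: B1–B2, B2–B3, B3–B4, B3–B5, B4–B6, B2–B7

Each bag holds 4 vertices, so the decomposition has width 3, which upper-bounds the treewidth. For the lower bound, the 4 vertices {c, d, h, j} are pairwise adjacent, and any tree decomposition puts a clique entirely inside one bag — forcing width ≥ 3. Therefore the treewidth is 3.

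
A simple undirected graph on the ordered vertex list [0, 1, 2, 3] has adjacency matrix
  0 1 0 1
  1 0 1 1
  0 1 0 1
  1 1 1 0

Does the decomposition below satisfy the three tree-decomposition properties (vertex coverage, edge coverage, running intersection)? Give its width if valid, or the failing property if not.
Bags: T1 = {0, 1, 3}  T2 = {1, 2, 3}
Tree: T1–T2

Yes; width 2.

Checking the three conditions: (i) the bags cover all of {0, 1, 2, 3}; (ii) for each edge, some bag contains both endpoints; (iii) the bags containing any fixed vertex form a subtree. All hold, so the decomposition is valid with width 3 − 1 = 2.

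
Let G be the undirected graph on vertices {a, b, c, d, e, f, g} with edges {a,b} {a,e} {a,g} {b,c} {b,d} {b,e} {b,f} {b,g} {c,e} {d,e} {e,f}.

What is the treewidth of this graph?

2

A width-2 tree decomposition is:
Bags: B1 = {b, e, f}  B2 = {a, b, e}  B3 = {a, b, g}  B4 = {b, d, e}  B5 = {b, c, e}
Tree: B1–B2, B2–B3, B1–B4, B4–B5
Every bag has size at most 3, so the width is 3 − 1 = 2 and tw(G) ≤ 2. For the lower bound, the 3 vertices {a, b, g} are pairwise adjacent, and any tree decomposition puts a clique entirely inside one bag — forcing width ≥ 2. Hence tw(G) = 2 exactly.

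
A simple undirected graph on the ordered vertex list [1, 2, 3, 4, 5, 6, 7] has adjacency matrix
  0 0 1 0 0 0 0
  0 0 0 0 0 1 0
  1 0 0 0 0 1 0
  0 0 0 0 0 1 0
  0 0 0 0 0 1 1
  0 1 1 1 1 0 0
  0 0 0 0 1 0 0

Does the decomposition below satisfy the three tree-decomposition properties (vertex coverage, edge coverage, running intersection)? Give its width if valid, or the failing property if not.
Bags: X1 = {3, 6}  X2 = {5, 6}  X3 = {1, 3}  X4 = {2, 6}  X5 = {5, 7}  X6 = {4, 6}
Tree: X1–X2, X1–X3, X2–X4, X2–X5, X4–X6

Yes; width 1.

Vertex coverage: the bags together contain {1, 2, 3, 4, 5, 6, 7}, the full vertex set. Edge coverage: each edge of G has both endpoints in at least one bag. Running intersection: for every vertex, the bags containing it form a connected subtree. All three properties hold, so this is a valid tree decomposition of width max|bag| − 1 = 1, and hence tw(G) ≤ 1.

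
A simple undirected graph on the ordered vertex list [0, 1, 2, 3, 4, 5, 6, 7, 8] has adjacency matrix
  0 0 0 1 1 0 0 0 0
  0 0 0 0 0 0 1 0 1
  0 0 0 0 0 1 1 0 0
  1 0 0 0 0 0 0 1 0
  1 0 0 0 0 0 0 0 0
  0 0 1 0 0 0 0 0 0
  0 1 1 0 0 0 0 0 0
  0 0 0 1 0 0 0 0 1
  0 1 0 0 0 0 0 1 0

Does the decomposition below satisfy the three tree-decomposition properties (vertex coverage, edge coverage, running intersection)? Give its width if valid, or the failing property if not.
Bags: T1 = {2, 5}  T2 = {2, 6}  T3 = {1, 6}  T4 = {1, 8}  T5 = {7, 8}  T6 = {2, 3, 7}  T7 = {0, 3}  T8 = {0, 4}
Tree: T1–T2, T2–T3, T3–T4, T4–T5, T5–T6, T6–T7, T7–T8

A tree decomposition must satisfy three properties: every vertex lies in some bag; for every edge, both endpoints lie together in some bag; and for every vertex, the bags containing it form a connected subtree. Here bags containing vertex 2 are not connected in the tree, so the decomposition is invalid.

No — bags containing vertex 2 are not connected in the tree.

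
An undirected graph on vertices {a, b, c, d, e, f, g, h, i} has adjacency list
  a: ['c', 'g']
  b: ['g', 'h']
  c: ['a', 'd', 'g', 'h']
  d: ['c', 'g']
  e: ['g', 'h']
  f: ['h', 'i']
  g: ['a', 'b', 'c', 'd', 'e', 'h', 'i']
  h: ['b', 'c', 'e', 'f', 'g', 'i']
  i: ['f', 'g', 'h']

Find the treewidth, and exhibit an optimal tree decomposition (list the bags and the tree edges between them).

Treewidth 2.
Bags: B1 = {c, g, h}  B2 = {g, h, i}  B3 = {f, h, i}  B4 = {a, c, g}  B5 = {e, g, h}  B6 = {b, g, h}  B7 = {c, d, g}
Tree: B1–B2, B2–B3, B1–B4, B1–B5, B2–B6, B1–B7

The largest bag has 3 vertices, giving width 2; this decomposition certifies tw(G) ≤ 2. For the lower bound, the 3 vertices {c, d, g} are pairwise adjacent, and any tree decomposition puts a clique entirely inside one bag — forcing width ≥ 2. Hence tw(G) = 2 exactly.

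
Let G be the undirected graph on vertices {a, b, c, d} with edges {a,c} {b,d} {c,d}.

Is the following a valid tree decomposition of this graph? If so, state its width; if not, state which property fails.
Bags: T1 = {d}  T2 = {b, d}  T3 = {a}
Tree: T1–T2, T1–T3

No — vertex c appears in no bag.

A tree decomposition must satisfy three properties: every vertex lies in some bag; for every edge, both endpoints lie together in some bag; and for every vertex, the bags containing it form a connected subtree. Here vertex c appears in no bag, so the decomposition is invalid.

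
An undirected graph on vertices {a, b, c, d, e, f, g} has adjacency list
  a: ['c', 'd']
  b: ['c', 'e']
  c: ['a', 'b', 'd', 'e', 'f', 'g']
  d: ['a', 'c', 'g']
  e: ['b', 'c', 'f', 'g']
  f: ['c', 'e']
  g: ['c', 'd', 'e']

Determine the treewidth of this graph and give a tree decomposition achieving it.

Every bag has size at most 3, so the width is 3 − 1 = 2 and tw(G) ≤ 2. On the other hand G contains the 3-clique {c, d, g}. A clique must lie in a single bag of any decomposition, so no decomposition can have width below 2. Therefore the treewidth is 2.

Treewidth 2.
One optimal decomposition is:
Bags: B1 = {c, d, g}  B2 = {c, e, g}  B3 = {b, c, e}  B4 = {c, e, f}  B5 = {a, c, d}
Tree: B1–B2, B2–B3, B3–B4, B1–B5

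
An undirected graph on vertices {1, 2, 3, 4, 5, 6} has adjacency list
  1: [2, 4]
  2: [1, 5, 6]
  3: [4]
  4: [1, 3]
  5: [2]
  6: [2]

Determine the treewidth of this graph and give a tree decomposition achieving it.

The largest bag has 2 vertices, giving width 1; this decomposition certifies tw(G) ≤ 1. Since G has at least one edge (e.g. 1–4), it is not an edgeless graph, so tw(G) ≥ 1. Hence tw(G) = 1 exactly.

Treewidth 1.
One such decomposition:
Bags: B1 = {1, 4}  B2 = {1, 2}  B3 = {2, 5}  B4 = {3, 4}  B5 = {2, 6}
Tree: B1–B2, B2–B3, B1–B4, B3–B5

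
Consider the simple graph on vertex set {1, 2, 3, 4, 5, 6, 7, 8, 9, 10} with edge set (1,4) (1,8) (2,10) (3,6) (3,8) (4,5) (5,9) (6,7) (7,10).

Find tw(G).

1

A width-1 tree decomposition is:
Bags: B1 = {2, 10}  B2 = {7, 10}  B3 = {6, 7}  B4 = {3, 6}  B5 = {3, 8}  B6 = {1, 8}  B7 = {1, 4}  B8 = {4, 5}  B9 = {5, 9}
Tree: B1–B2, B2–B3, B3–B4, B4–B5, B5–B6, B6–B7, B7–B8, B8–B9
The largest bag has 2 vertices, giving width 1; this decomposition certifies tw(G) ≤ 1. Since G has at least one edge (e.g. 2–10), it is not an edgeless graph, so tw(G) ≥ 1. Therefore the treewidth is 1.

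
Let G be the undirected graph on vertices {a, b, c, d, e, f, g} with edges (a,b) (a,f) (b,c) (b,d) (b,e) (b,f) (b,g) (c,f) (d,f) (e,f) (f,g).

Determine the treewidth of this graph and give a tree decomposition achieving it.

Each bag holds 3 vertices, so the decomposition has width 2, which upper-bounds the treewidth. For the lower bound, the 3 vertices {b, d, f} are pairwise adjacent, and any tree decomposition puts a clique entirely inside one bag — forcing width ≥ 2. Combining the bounds, tw(G) = 2.

Treewidth 2.
Bags: B1 = {b, c, f}  B2 = {b, f, g}  B3 = {b, e, f}  B4 = {a, b, f}  B5 = {b, d, f}
Tree: B1–B2, B1–B3, B2–B4, B4–B5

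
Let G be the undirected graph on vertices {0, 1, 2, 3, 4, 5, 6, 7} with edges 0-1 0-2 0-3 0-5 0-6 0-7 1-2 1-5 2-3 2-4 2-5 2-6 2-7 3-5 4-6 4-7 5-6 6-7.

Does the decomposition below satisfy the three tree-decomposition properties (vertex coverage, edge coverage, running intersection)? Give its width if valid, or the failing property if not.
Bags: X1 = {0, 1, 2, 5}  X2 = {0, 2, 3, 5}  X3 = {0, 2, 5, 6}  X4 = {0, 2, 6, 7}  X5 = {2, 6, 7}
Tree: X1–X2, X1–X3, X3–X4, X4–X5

No — vertex 4 appears in no bag.

A tree decomposition must satisfy three properties: every vertex lies in some bag; for every edge, both endpoints lie together in some bag; and for every vertex, the bags containing it form a connected subtree. Here vertex 4 appears in no bag, so the decomposition is invalid.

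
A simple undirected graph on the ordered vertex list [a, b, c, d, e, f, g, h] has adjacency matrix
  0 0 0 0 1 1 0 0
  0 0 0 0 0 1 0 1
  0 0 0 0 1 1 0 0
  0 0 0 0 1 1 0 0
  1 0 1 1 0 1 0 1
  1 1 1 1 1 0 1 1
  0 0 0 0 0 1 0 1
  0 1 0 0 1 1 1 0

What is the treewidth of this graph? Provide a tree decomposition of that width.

Treewidth 2.
One optimal decomposition is:
Bags: B1 = {b, f, h}  B2 = {e, f, h}  B3 = {c, e, f}  B4 = {a, e, f}  B5 = {f, g, h}  B6 = {d, e, f}
Tree: B1–B2, B2–B3, B2–B4, B2–B5, B2–B6

The largest bag has 3 vertices, giving width 2; this decomposition certifies tw(G) ≤ 2. On the other hand G contains the 3-clique {f, g, h}. A clique must lie in a single bag of any decomposition, so no decomposition can have width below 2. Therefore the treewidth is 2.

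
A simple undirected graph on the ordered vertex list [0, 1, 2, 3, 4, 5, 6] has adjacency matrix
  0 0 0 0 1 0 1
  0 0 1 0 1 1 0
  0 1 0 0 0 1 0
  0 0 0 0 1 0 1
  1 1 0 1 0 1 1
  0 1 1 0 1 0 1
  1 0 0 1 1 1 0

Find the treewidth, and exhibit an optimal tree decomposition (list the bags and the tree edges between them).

Each bag holds 3 vertices, so the decomposition has width 2, which upper-bounds the treewidth. For the lower bound, the 3 vertices {1, 2, 5} are pairwise adjacent, and any tree decomposition puts a clique entirely inside one bag — forcing width ≥ 2. Therefore the treewidth is 2.

Treewidth 2.
One such decomposition:
Bags: B1 = {1, 2, 5}  B2 = {1, 4, 5}  B3 = {4, 5, 6}  B4 = {0, 4, 6}  B5 = {3, 4, 6}
Tree: B1–B2, B2–B3, B3–B4, B3–B5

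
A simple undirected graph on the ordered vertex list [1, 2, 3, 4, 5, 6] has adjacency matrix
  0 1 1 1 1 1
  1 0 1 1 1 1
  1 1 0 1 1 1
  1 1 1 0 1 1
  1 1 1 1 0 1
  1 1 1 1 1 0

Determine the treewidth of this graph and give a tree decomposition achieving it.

Treewidth 5.
Bags: B1 = {1, 2, 3, 4, 5, 6}
Tree: (single bag)

A single bag containing all 6 vertices is trivially a valid decomposition of width 5. Conversely, {1, 2, 3, 4, 5, 6} is a clique of size 6, and the vertices of any clique must share a bag in every tree decomposition; so some bag has ≥ 6 vertices and tw(G) ≥ 5. The upper and lower bounds meet at 5, so that is the treewidth.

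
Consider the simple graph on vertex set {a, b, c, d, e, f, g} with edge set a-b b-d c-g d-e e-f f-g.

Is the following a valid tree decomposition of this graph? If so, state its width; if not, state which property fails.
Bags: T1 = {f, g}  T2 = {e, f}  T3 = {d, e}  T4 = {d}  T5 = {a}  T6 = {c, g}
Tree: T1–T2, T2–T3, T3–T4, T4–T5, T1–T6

No — vertex b appears in no bag.

A tree decomposition must satisfy three properties: every vertex lies in some bag; for every edge, both endpoints lie together in some bag; and for every vertex, the bags containing it form a connected subtree. Here vertex b appears in no bag, so the decomposition is invalid.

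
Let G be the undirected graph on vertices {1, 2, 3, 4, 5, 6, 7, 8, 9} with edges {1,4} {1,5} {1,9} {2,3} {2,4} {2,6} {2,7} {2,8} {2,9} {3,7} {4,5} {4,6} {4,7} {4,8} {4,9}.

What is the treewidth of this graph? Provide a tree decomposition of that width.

Treewidth 2.
One optimal decomposition is:
Bags: B1 = {2, 4, 7}  B2 = {2, 3, 7}  B3 = {2, 4, 9}  B4 = {1, 4, 9}  B5 = {2, 4, 6}  B6 = {1, 4, 5}  B7 = {2, 4, 8}
Tree: B1–B2, B1–B3, B3–B4, B3–B5, B4–B6, B5–B7

Every bag has size at most 3, so the width is 3 − 1 = 2 and tw(G) ≤ 2. For the lower bound, the 3 vertices {2, 3, 7} are pairwise adjacent, and any tree decomposition puts a clique entirely inside one bag — forcing width ≥ 2. Therefore the treewidth is 2.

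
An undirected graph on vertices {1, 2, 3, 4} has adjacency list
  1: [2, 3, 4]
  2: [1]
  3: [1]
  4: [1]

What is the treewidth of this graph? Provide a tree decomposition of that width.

Every bag has size at most 2, so the width is 2 − 1 = 1 and tw(G) ≤ 1. Any graph with an edge has treewidth ≥ 1, and G has the edge 1–2. The upper and lower bounds meet at 1, so that is the treewidth.

Treewidth 1.
Bags: B1 = {1, 2}  B2 = {1, 4}  B3 = {1, 3}
Tree: B1–B2, B1–B3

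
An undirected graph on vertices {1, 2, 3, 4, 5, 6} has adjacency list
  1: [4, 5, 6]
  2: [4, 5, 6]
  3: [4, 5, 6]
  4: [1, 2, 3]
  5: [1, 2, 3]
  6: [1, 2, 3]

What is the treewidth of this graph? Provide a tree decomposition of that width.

The largest bag has 4 vertices, giving width 3; this decomposition certifies tw(G) ≤ 3. For the lower bound: the 4 vertex sets {3,4}, {1,5}, {6}, {2} are disjoint, each induces a connected subgraph, and every pair is joined by at least one edge of G. Contracting each set to a single vertex therefore yields K_{4} as a minor, and since treewidth is minor-monotone, tw(G) ≥ tw(K_{4}) = 3. Therefore the treewidth is 3.

Treewidth 3.
One such decomposition:
Bags: B1 = {3, 4, 5, 6}  B2 = {1, 4, 5, 6}  B3 = {2, 4, 5, 6}
Tree: B1–B2, B2–B3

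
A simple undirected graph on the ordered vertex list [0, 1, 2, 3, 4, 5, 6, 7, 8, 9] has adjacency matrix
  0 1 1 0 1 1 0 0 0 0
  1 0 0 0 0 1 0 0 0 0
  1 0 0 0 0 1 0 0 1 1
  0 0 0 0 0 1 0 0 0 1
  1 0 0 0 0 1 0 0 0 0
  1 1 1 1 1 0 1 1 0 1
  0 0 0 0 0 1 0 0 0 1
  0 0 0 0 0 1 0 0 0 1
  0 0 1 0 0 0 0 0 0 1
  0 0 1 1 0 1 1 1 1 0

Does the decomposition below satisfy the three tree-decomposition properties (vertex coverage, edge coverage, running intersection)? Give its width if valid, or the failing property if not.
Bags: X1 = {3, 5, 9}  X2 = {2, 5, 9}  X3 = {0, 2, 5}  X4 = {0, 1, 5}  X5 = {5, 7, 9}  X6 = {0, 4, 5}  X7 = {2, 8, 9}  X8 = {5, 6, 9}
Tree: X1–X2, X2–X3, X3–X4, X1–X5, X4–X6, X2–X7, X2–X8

Every vertex of G appears in some bag (union = {0, 1, 2, 3, 4, 5, 6, 7, 8, 9}); every edge is covered by a bag; and for each vertex v the set of bags containing v is connected in the bag tree. The decomposition is therefore valid. The largest bag has 3 vertices, so the width is 2.

Yes; width 2.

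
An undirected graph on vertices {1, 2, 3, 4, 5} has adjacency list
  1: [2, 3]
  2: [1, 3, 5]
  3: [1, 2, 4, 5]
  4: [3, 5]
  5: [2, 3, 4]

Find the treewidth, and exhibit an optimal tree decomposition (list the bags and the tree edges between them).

Every bag has size at most 3, so the width is 3 − 1 = 2 and tw(G) ≤ 2. For the lower bound, the 3 vertices {1, 2, 3} are pairwise adjacent, and any tree decomposition puts a clique entirely inside one bag — forcing width ≥ 2. Therefore the treewidth is 2.

Treewidth 2.
One optimal decomposition is:
Bags: B1 = {1, 2, 3}  B2 = {2, 3, 5}  B3 = {3, 4, 5}
Tree: B1–B2, B2–B3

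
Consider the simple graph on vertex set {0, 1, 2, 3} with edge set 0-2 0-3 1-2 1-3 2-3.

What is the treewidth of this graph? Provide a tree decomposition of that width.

Every bag has size at most 3, so the width is 3 − 1 = 2 and tw(G) ≤ 2. For the lower bound, the 3 vertices {0, 2, 3} are pairwise adjacent, and any tree decomposition puts a clique entirely inside one bag — forcing width ≥ 2. Hence tw(G) = 2 exactly.

Treewidth 2.
One optimal decomposition is:
Bags: B1 = {1, 2, 3}  B2 = {0, 2, 3}
Tree: B1–B2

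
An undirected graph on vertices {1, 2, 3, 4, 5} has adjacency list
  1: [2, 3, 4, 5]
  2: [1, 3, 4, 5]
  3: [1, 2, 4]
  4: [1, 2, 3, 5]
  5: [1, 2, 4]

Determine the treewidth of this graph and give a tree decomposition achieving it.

Each bag holds 4 vertices, so the decomposition has width 3, which upper-bounds the treewidth. Conversely, {1, 2, 3, 4} is a clique of size 4, and the vertices of any clique must share a bag in every tree decomposition; so some bag has ≥ 4 vertices and tw(G) ≥ 3. Hence tw(G) = 3 exactly.

Treewidth 3.
One such decomposition:
Bags: B1 = {1, 2, 4, 5}  B2 = {1, 2, 3, 4}
Tree: B1–B2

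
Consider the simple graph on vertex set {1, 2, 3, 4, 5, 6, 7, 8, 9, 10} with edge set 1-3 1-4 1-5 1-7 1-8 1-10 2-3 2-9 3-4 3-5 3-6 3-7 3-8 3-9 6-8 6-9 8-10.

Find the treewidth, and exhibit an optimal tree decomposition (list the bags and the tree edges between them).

Treewidth 2.
One such decomposition:
Bags: B1 = {1, 3, 5}  B2 = {1, 3, 7}  B3 = {1, 3, 8}  B4 = {1, 8, 10}  B5 = {3, 6, 8}  B6 = {3, 6, 9}  B7 = {1, 3, 4}  B8 = {2, 3, 9}
Tree: B1–B2, B2–B3, B3–B4, B3–B5, B5–B6, B3–B7, B6–B8

Every bag has size at most 3, so the width is 3 − 1 = 2 and tw(G) ≤ 2. On the other hand G contains the 3-clique {1, 8, 10}. A clique must lie in a single bag of any decomposition, so no decomposition can have width below 2. Combining the bounds, tw(G) = 2.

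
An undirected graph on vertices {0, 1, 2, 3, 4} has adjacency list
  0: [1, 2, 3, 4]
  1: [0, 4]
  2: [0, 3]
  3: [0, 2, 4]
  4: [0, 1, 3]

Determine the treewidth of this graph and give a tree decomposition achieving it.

Treewidth 2.
One such decomposition:
Bags: B1 = {0, 3, 4}  B2 = {0, 2, 3}  B3 = {0, 1, 4}
Tree: B1–B2, B1–B3

Every bag has size at most 3, so the width is 3 − 1 = 2 and tw(G) ≤ 2. Conversely, {0, 1, 4} is a clique of size 3, and the vertices of any clique must share a bag in every tree decomposition; so some bag has ≥ 3 vertices and tw(G) ≥ 2. Combining the bounds, tw(G) = 2.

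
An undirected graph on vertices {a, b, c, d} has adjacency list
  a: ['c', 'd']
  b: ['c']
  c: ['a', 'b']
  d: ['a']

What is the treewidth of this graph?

A width-1 tree decomposition is:
Bags: B1 = {a, d}  B2 = {a, c}  B3 = {b, c}
Tree: B1–B2, B2–B3
Each bag holds 2 vertices, so the decomposition has width 1, which upper-bounds the treewidth. G has an edge, so its treewidth is at least 1. Hence tw(G) = 1 exactly.

1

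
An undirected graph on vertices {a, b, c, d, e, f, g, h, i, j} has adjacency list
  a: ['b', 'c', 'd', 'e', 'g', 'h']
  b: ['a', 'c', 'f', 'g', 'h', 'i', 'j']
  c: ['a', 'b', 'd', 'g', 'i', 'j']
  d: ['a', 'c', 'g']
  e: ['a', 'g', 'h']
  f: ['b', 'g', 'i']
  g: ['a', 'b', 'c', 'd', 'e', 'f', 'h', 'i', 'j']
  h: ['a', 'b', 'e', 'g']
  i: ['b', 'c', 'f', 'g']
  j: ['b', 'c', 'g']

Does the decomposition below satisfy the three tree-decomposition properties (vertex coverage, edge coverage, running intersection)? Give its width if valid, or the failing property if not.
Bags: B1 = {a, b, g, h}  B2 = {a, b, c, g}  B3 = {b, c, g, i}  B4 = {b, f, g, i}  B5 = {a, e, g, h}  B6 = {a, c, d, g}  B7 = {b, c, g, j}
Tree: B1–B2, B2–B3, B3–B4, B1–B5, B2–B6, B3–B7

Yes; width 3.

Vertex coverage: the bags together contain {a, b, c, d, e, f, g, h, i, j}, the full vertex set. Edge coverage: each edge of G has both endpoints in at least one bag. Running intersection: for every vertex, the bags containing it form a connected subtree. All three properties hold, so this is a valid tree decomposition of width max|bag| − 1 = 3, and hence tw(G) ≤ 3.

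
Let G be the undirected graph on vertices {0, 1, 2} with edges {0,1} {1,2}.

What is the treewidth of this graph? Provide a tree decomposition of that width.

Treewidth 1.
Bags: B1 = {0, 1}  B2 = {1, 2}
Tree: B1–B2

The largest bag has 2 vertices, giving width 1; this decomposition certifies tw(G) ≤ 1. G has an edge, so its treewidth is at least 1. The upper and lower bounds meet at 1, so that is the treewidth.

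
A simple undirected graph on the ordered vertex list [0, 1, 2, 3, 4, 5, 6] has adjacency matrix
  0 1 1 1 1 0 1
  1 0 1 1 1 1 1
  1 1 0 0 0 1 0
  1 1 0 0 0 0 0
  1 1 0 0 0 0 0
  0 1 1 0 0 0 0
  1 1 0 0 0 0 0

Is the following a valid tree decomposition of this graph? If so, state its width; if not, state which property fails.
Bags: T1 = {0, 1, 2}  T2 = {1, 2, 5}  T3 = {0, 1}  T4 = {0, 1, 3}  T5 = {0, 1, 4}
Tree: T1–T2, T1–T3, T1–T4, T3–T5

No — vertex 6 appears in no bag.

A tree decomposition must satisfy three properties: every vertex lies in some bag; for every edge, both endpoints lie together in some bag; and for every vertex, the bags containing it form a connected subtree. Here vertex 6 appears in no bag, so the decomposition is invalid.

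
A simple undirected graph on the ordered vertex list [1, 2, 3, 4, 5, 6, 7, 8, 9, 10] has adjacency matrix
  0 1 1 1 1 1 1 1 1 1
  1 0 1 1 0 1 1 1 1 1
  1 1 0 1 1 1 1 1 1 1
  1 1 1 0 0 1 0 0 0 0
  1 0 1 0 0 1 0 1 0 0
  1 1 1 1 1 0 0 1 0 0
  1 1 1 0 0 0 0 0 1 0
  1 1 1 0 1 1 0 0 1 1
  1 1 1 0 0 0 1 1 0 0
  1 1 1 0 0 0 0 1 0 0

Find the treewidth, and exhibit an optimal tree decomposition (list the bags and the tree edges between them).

Treewidth 4.
One such decomposition:
Bags: B1 = {1, 2, 3, 7, 9}  B2 = {1, 2, 3, 8, 9}  B3 = {1, 2, 3, 8, 10}  B4 = {1, 2, 3, 6, 8}  B5 = {1, 3, 5, 6, 8}  B6 = {1, 2, 3, 4, 6}
Tree: B1–B2, B2–B3, B2–B4, B4–B5, B4–B6

Every bag has size at most 5, so the width is 5 − 1 = 4 and tw(G) ≤ 4. Conversely, {1, 2, 3, 8, 9} is a clique of size 5, and the vertices of any clique must share a bag in every tree decomposition; so some bag has ≥ 5 vertices and tw(G) ≥ 4. Hence tw(G) = 4 exactly.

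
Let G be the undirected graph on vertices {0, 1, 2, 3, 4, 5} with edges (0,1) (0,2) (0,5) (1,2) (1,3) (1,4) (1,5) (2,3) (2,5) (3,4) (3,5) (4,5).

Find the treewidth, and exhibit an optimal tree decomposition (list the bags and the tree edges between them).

Treewidth 3.
One optimal decomposition is:
Bags: B1 = {0, 1, 2, 5}  B2 = {1, 2, 3, 5}  B3 = {1, 3, 4, 5}
Tree: B1–B2, B2–B3

Each bag holds 4 vertices, so the decomposition has width 3, which upper-bounds the treewidth. For the lower bound, the 4 vertices {0, 1, 2, 5} are pairwise adjacent, and any tree decomposition puts a clique entirely inside one bag — forcing width ≥ 3. Hence tw(G) = 3 exactly.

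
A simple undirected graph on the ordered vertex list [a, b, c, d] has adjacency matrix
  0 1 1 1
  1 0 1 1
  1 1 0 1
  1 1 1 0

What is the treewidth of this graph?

A width-3 tree decomposition is:
Bags: B1 = {a, b, c, d}
Tree: (single bag)
With just one bag of size 4, the width is 4 − 1 = 3, so tw(G) ≤ 3. For the lower bound, the 4 vertices {a, b, c, d} are pairwise adjacent, and any tree decomposition puts a clique entirely inside one bag — forcing width ≥ 3. The upper and lower bounds meet at 3, so that is the treewidth.

3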